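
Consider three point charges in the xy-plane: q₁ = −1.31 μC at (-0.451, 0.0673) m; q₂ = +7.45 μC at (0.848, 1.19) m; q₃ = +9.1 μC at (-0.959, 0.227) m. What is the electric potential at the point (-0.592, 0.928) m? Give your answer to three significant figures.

1.36×10⁵ V

The total potential is the scalar sum of each charge's contribution, V = Σ kqᵢ/rᵢ.
Distances from the field point to each charge: r₁ = 0.872 m, r₂ = 1.46 m, r₃ = 0.791 m.
V = k[(-1.31×10⁻⁶)/(0.872) + (7.45×10⁻⁶)/(1.46) + (9.10×10⁻⁶)/(0.791)] = 1.36×10⁵ V.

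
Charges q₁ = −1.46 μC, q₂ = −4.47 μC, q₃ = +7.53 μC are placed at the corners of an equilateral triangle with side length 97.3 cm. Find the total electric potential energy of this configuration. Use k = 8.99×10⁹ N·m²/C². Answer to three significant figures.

The work to assemble the configuration equals its total potential energy, U = Σ kqᵢqⱼ/rᵢⱼ over all pairs.
All three pair separations equal the side length, 0.973 m.
U = (0.0603) + (-0.102) + (-0.311) = -0.352 J.

-0.352 J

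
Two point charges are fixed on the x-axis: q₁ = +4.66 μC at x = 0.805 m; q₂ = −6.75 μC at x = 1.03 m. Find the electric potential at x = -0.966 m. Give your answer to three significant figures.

Electric potential is a scalar, so the contributions from each charge add algebraically: V = Σ kqᵢ/rᵢ.
Distances from the field point to each charge: r₁ = 1.77 m, r₂ = 2.00 m.
V = k[(4.66×10⁻⁶)/(1.77) + (-6.75×10⁻⁶)/(2.00)] = -6750 V.

-6750 V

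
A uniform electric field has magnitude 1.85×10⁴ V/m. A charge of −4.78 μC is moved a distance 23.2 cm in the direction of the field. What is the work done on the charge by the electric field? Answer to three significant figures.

-0.0205 J

The potential change for a displacement 23.2 cm in the direction of the field is ΔV = −Ed = -4290 V.
W_field = −qΔV = -0.0205 J.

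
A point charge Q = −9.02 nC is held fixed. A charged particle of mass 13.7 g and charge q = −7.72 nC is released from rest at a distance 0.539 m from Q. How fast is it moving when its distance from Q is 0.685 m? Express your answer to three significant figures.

Only the electrostatic force acts, so mechanical energy is conserved: ½mv² = U₁ − U₂ = kQq(1/r₁ − 1/r₂).
U₁ − U₂ = (8.99×10⁹ N·m²/C²)(-9.02×10⁻⁹ C)(-7.72×10⁻⁹ C)(1/0.539 − 1/0.685) = 2.48×10⁻⁷ J.
v = √(2·2.48×10⁻⁷/0.0137) = 6.01×10⁻³ m/s.

6.01×10⁻³ m/s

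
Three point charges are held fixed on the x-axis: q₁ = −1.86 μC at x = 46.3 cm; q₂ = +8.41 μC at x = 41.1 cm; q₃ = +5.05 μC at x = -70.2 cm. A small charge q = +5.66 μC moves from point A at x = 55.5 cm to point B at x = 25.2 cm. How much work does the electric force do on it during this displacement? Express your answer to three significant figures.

-0.365 J

The work done by the electric force is W_field = −ΔU = −q(V_B − V_A) = q(V_A − V_B).
At A: distances to the source charges are 0.0920 m, 0.144 m, 1.26 m; V_A = Σ kqᵢ/rᵢ = 3.79×10⁵ V.
At B: distances to the source charges are 0.211 m, 0.159 m, 0.954 m; V_B = Σ kqᵢ/rᵢ = 4.44×10⁵ V.
ΔV = V_B − V_A = 6.44×10⁴ V.
W_field = −qΔV = −(5.66×10⁻⁶ C)(6.44×10⁴ V) = -0.365 J.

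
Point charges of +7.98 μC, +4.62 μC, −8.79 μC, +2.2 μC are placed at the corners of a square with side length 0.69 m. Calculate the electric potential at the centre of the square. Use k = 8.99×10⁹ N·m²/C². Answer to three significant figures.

Electric potential is a scalar, so the contributions from each charge add algebraically: V = Σ kqᵢ/rᵢ.
The distance from each corner to the centre is a√2/2 = 0.488 m.
V = k[(7.98×10⁻⁶)/(0.488) + (4.62×10⁻⁶)/(0.488) + (-8.79×10⁻⁶)/(0.488) + (2.20×10⁻⁶)/(0.488)] = 1.11×10⁵ V.

1.11×10⁵ V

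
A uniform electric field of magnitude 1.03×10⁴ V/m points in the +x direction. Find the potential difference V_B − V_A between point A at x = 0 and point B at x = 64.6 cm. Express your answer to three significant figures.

-6650 V

In a uniform field, potential decreases in the direction of E: V_B − V_A = −E·Δx.
V_B − V_A = −(1.03×10⁴ V/m)(0.646 m) = -6650 V.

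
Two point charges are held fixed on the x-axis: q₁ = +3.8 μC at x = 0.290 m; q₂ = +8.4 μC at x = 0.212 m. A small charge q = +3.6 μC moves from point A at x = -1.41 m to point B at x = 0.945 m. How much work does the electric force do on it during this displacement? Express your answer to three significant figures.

The work done by the electric force is W_field = −ΔU = −q(V_B − V_A) = q(V_A − V_B).
At A: distances to the source charges are 1.70 m, 1.62 m; V_A = Σ kqᵢ/rᵢ = 6.67×10⁴ V.
At B: distances to the source charges are 0.655 m, 0.733 m; V_B = Σ kqᵢ/rᵢ = 1.55×10⁵ V.
ΔV = V_B − V_A = 8.85×10⁴ V.
W_field = −qΔV = −(3.60×10⁻⁶ C)(8.85×10⁴ V) = -0.319 J.

-0.319 J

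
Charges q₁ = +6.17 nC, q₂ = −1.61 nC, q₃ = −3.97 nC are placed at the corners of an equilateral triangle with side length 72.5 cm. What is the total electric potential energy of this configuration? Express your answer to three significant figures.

-3.48×10⁻⁷ J

The work to assemble the configuration equals its total potential energy, U = Σ kqᵢqⱼ/rᵢⱼ over all pairs.
All three pair separations equal the side length, 0.725 m.
U = (-1.23×10⁻⁷) + (-3.04×10⁻⁷) + (7.93×10⁻⁸) = -3.48×10⁻⁷ J.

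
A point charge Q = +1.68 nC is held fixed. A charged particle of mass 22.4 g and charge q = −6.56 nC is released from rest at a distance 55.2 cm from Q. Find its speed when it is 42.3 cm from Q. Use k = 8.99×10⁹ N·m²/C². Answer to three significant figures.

Only the electrostatic force acts, so mechanical energy is conserved: ½mv² = U₁ − U₂ = kQq(1/r₁ − 1/r₂).
U₁ − U₂ = (8.99×10⁹ N·m²/C²)(1.68×10⁻⁹ C)(-6.56×10⁻⁹ C)(1/0.552 − 1/0.423) = 5.47×10⁻⁸ J.
v = √(2·5.47×10⁻⁸/0.0224) = 2.21×10⁻³ m/s.

2.21×10⁻³ m/s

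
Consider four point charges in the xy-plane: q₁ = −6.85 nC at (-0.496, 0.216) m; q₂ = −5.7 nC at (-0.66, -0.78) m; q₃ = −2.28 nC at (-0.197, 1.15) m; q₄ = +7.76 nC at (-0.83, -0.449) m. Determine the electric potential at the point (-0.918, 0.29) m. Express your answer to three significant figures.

-115 V

The total potential is the scalar sum of each charge's contribution, V = Σ kqᵢ/rᵢ.
Distances from the field point to each charge: r₁ = 0.428 m, r₂ = 1.10 m, r₃ = 1.12 m, r₄ = 0.744 m.
V = k[(-6.85×10⁻⁹)/(0.428) + (-5.70×10⁻⁹)/(1.10) + (-2.28×10⁻⁹)/(1.12) + (7.76×10⁻⁹)/(0.744)] = -115 V.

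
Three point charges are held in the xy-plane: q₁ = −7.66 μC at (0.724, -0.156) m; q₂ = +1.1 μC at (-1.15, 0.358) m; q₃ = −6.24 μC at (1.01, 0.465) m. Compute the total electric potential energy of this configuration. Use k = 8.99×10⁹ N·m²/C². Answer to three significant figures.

The assembly work is the sum of pairwise potential energies, U = Σ_{i<j} kqᵢqⱼ/rᵢⱼ.
Pair separations: r₁₂ = 1.94 m, r₁₃ = 0.684 m, r₂₃ = 2.16 m.
U = (-0.0390) + (0.629) + (-0.0285) = 0.561 J.

0.561 J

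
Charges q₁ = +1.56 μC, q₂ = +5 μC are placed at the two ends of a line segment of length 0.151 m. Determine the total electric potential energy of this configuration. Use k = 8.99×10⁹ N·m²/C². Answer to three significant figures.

0.464 J

The work to assemble the configuration equals its total potential energy, U = Σ kqᵢqⱼ/rᵢⱼ over all pairs.
The separation is r = 0.151 m.
U = (0.464) = 0.464 J.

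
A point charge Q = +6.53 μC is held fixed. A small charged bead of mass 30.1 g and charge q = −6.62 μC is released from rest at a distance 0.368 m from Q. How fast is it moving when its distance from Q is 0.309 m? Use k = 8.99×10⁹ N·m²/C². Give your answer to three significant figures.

Only the electrostatic force acts, so mechanical energy is conserved: ½mv² = U₁ − U₂ = kQq(1/r₁ − 1/r₂).
U₁ − U₂ = (8.99×10⁹ N·m²/C²)(6.53×10⁻⁶ C)(-6.62×10⁻⁶ C)(1/0.368 − 1/0.309) = 0.202 J.
v = √(2·0.202/0.0301) = 3.66 m/s.

3.66 m/s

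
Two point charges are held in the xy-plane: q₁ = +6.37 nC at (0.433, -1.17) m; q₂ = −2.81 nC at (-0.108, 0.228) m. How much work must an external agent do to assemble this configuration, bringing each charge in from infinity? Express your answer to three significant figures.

-1.07×10⁻⁷ J

The work to assemble the configuration equals its total potential energy, U = Σ kqᵢqⱼ/rᵢⱼ over all pairs.
Pair separations: r₁₂ = 1.50 m.
U = (-1.07×10⁻⁷) = -1.07×10⁻⁷ J.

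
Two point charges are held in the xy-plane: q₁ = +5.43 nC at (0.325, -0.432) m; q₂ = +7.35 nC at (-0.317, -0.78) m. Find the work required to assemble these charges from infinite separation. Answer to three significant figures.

The work to assemble the configuration equals its total potential energy, U = Σ kqᵢqⱼ/rᵢⱼ over all pairs.
Pair separations: r₁₂ = 0.730 m.
U = (4.91×10⁻⁷) = 4.91×10⁻⁷ J.

4.91×10⁻⁷ J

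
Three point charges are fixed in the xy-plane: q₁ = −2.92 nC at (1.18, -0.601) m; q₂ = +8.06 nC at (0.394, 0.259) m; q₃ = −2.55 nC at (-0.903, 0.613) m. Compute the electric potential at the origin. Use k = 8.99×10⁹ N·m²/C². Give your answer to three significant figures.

Electric potential is a scalar, so the contributions from each charge add algebraically: V = Σ kqᵢ/rᵢ.
Distances from the field point to each charge: r₁ = 1.32 m, r₂ = 0.472 m, r₃ = 1.09 m.
V = k[(-2.92×10⁻⁹)/(1.32) + (8.06×10⁻⁹)/(0.472) + (-2.55×10⁻⁹)/(1.09)] = 113 V.

113 V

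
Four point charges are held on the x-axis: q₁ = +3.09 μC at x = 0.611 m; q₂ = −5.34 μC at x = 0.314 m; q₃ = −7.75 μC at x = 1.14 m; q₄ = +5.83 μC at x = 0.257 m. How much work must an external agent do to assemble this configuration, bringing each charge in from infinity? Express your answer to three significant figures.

The work to assemble the configuration equals its total potential energy, U = Σ kqᵢqⱼ/rᵢⱼ over all pairs.
Pair separations: r₁₂ = 0.297 m, r₁₃ = 0.529 m, r₁₄ = 0.354 m, r₂₃ = 0.826 m, r₂₄ = 0.0570 m, r₃₄ = 0.883 m.
Summing all 6 pair terms gives U = -5.37 J.

-5.37 J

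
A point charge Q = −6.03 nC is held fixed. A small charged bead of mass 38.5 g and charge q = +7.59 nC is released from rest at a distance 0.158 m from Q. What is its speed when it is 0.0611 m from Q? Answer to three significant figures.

0.0146 m/s

Only the electrostatic force acts, so mechanical energy is conserved: ½mv² = U₁ − U₂ = kQq(1/r₁ − 1/r₂).
U₁ − U₂ = (8.99×10⁹ N·m²/C²)(-6.03×10⁻⁹ C)(7.59×10⁻⁹ C)(1/0.158 − 1/0.0611) = 4.13×10⁻⁶ J.
v = √(2·4.13×10⁻⁶/0.0385) = 0.0146 m/s.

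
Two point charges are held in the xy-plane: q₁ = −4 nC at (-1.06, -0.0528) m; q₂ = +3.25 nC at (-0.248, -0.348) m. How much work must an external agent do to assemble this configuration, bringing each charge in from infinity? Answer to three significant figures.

The assembly work is the sum of pairwise potential energies, U = Σ_{i<j} kqᵢqⱼ/rᵢⱼ.
Pair separations: r₁₂ = 0.864 m.
U = (-1.35×10⁻⁷) = -1.35×10⁻⁷ J.

-1.35×10⁻⁷ J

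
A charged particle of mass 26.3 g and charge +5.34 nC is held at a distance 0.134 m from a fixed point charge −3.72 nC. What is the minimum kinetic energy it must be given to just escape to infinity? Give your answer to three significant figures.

To just escape, total mechanical energy must reach zero at infinity: ½mv²_min + U = 0, so ½mv²_min = −U = |kQq|/r.
|U| = |kQq|/r = (8.99×10⁹ N·m²/C²)(3.72×10⁻⁹)(5.34×10⁻⁹)/(0.134) = 1.33×10⁻⁶ J.

1.33×10⁻⁶ J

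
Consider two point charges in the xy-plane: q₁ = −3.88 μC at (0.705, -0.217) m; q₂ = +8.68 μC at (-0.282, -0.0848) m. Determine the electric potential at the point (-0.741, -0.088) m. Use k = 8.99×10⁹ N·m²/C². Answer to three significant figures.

The total potential is the scalar sum of each charge's contribution, V = Σ kqᵢ/rᵢ.
Distances from the field point to each charge: r₁ = 1.45 m, r₂ = 0.459 m.
V = k[(-3.88×10⁻⁶)/(1.45) + (8.68×10⁻⁶)/(0.459)] = 1.46×10⁵ V.

1.46×10⁵ V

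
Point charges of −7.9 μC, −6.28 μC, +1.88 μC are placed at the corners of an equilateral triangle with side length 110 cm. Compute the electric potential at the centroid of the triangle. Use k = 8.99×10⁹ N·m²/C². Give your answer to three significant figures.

-1.74×10⁵ V

The total potential is the scalar sum of each charge's contribution, V = Σ kqᵢ/rᵢ.
The distance from each vertex to the centroid is a/√3 = 0.635 m.
V = k[(-7.90×10⁻⁶)/(0.635) + (-6.28×10⁻⁶)/(0.635) + (1.88×10⁻⁶)/(0.635)] = -1.74×10⁵ V.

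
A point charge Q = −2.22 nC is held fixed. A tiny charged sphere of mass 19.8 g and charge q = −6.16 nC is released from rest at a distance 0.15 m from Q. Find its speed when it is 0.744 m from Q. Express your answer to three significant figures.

8.13×10⁻³ m/s

Only the electrostatic force acts, so mechanical energy is conserved: ½mv² = U₁ − U₂ = kQq(1/r₁ − 1/r₂).
U₁ − U₂ = (8.99×10⁹ N·m²/C²)(-2.22×10⁻⁹ C)(-6.16×10⁻⁹ C)(1/0.150 − 1/0.744) = 6.54×10⁻⁷ J.
v = √(2·6.54×10⁻⁷/0.0198) = 8.13×10⁻³ m/s.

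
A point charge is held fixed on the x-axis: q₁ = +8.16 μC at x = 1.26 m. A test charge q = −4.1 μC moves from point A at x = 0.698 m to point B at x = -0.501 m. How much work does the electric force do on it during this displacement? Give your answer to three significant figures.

The work done by the electric force is W_field = −ΔU = −q(V_B − V_A) = q(V_A − V_B).
At A: distance to the source charge is 0.562 m; V_A = kq₁/r = 1.31×10⁵ V.
At B: distance to the source charge is 1.76 m; V_B = kq₁/r = 4.17×10⁴ V.
ΔV = V_B − V_A = -8.89×10⁴ V.
W_field = −qΔV = −(-4.10×10⁻⁶ C)(-8.89×10⁴ V) = -0.364 J.

-0.364 J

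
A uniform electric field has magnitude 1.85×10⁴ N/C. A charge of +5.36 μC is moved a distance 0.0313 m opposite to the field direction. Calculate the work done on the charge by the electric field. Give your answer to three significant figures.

-3.10×10⁻³ J

The potential change for a displacement 0.0313 m opposite to the field direction is ΔV = +Ed = 579 V.
W_field = −qΔV = -3.10×10⁻³ J.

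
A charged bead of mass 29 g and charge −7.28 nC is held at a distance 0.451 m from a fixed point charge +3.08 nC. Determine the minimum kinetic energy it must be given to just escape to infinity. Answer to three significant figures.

To just escape, total mechanical energy must reach zero at infinity: ½mv²_min + U = 0, so ½mv²_min = −U = |kQq|/r.
|U| = |kQq|/r = (8.99×10⁹ N·m²/C²)(3.08×10⁻⁹)(7.28×10⁻⁹)/(0.451) = 4.47×10⁻⁷ J.

4.47×10⁻⁷ J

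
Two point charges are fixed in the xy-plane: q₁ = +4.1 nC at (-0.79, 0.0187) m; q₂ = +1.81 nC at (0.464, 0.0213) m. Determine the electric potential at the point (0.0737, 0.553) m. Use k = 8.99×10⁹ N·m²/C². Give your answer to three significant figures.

Electric potential is a scalar, so the contributions from each charge add algebraically: V = Σ kqᵢ/rᵢ.
Distances from the field point to each charge: r₁ = 1.02 m, r₂ = 0.660 m.
V = k[(4.10×10⁻⁹)/(1.02) + (1.81×10⁻⁹)/(0.660)] = 61.0 V.

61.0 V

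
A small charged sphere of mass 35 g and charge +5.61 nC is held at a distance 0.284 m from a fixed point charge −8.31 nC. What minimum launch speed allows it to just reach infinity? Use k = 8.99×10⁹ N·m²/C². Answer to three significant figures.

9.18×10⁻³ m/s

To just escape, total mechanical energy must reach zero at infinity: ½mv²_min + U = 0, so ½mv²_min = −U = |kQq|/r.
|U| = |kQq|/r = (8.99×10⁹ N·m²/C²)(8.31×10⁻⁹)(5.61×10⁻⁹)/(0.284) = 1.48×10⁻⁶ J.
v_min = √(2|U|/m) = √(2·1.48×10⁻⁶/0.0350) = 9.18×10⁻³ m/s.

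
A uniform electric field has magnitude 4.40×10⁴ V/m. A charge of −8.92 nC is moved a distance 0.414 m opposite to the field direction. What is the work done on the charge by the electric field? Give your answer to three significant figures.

1.62×10⁻⁴ J

The potential change for a displacement 0.414 m opposite to the field direction is ΔV = +Ed = 1.82×10⁴ V.
W_field = −qΔV = 1.62×10⁻⁴ J.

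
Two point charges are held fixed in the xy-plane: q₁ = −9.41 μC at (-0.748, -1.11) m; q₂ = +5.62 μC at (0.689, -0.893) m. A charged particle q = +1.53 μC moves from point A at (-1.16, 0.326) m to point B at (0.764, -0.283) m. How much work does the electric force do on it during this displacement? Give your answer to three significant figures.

The work done by the electric force is W_field = −ΔU = −q(V_B − V_A) = q(V_A − V_B).
At A: distances to the source charges are 1.49 m, 2.21 m; V_A = Σ kqᵢ/rᵢ = -3.38×10⁴ V.
At B: distances to the source charges are 1.72 m, 0.615 m; V_B = Σ kqᵢ/rᵢ = 3.31×10⁴ V.
ΔV = V_B − V_A = 6.69×10⁴ V.
W_field = −qΔV = −(1.53×10⁻⁶ C)(6.69×10⁴ V) = -0.102 J.

-0.102 J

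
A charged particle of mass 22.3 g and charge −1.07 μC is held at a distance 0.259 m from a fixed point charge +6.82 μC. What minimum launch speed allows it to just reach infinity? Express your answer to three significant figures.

4.77 m/s

To just escape, total mechanical energy must reach zero at infinity: ½mv²_min + U = 0, so ½mv²_min = −U = |kQq|/r.
|U| = |kQq|/r = (8.99×10⁹ N·m²/C²)(6.82×10⁻⁶)(1.07×10⁻⁶)/(0.259) = 0.253 J.
v_min = √(2|U|/m) = √(2·0.253/0.0223) = 4.77 m/s.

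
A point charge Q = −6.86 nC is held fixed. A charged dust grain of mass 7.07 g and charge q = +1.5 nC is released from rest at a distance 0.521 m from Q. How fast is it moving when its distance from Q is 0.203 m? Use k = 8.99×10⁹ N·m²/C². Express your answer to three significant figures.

Only the electrostatic force acts, so mechanical energy is conserved: ½mv² = U₁ − U₂ = kQq(1/r₁ − 1/r₂).
U₁ − U₂ = (8.99×10⁹ N·m²/C²)(-6.86×10⁻⁹ C)(1.50×10⁻⁹ C)(1/0.521 − 1/0.203) = 2.78×10⁻⁷ J.
v = √(2·2.78×10⁻⁷/7.07×10⁻³) = 8.87×10⁻³ m/s.

8.87×10⁻³ m/s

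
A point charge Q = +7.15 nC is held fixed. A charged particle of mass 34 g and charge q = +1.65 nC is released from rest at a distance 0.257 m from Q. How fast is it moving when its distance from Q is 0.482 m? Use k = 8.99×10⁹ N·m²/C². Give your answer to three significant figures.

3.37×10⁻³ m/s

Only the electrostatic force acts, so mechanical energy is conserved: ½mv² = U₁ − U₂ = kQq(1/r₁ − 1/r₂).
U₁ − U₂ = (8.99×10⁹ N·m²/C²)(7.15×10⁻⁹ C)(1.65×10⁻⁹ C)(1/0.257 − 1/0.482) = 1.93×10⁻⁷ J.
v = √(2·1.93×10⁻⁷/0.0340) = 3.37×10⁻³ m/s.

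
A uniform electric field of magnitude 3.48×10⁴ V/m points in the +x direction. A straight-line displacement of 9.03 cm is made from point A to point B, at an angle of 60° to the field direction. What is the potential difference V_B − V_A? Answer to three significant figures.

-1570 V

Only the component of displacement along E changes the potential: ΔV = −E·d·cosθ.
ΔV = −(3.48×10⁴ V/m)(0.0903 m)cos60° = -1570 V.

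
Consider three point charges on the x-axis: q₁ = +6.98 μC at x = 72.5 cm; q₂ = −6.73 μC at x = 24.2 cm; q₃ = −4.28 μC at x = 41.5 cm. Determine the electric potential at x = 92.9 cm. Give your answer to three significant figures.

1.45×10⁵ V

Electric potential is a scalar, so the contributions from each charge add algebraically: V = Σ kqᵢ/rᵢ.
Distances from the field point to each charge: r₁ = 0.204 m, r₂ = 0.687 m, r₃ = 0.514 m.
V = k[(6.98×10⁻⁶)/(0.204) + (-6.73×10⁻⁶)/(0.687) + (-4.28×10⁻⁶)/(0.514)] = 1.45×10⁵ V.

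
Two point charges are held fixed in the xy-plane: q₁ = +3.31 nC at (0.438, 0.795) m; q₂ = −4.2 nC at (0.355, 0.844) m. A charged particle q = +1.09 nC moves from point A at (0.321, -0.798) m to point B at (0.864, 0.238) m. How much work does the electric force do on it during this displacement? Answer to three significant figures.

9.97×10⁻¹⁰ J

The work done by the electric force is W_field = −ΔU = −q(V_B − V_A) = q(V_A − V_B).
At A: distances to the source charges are 1.60 m, 1.64 m; V_A = Σ kqᵢ/rᵢ = -4.36 V.
At B: distances to the source charges are 0.701 m, 0.791 m; V_B = Σ kqᵢ/rᵢ = -5.28 V.
ΔV = V_B − V_A = -0.914 V.
W_field = −qΔV = −(1.09×10⁻⁹ C)(-0.914 V) = 9.97×10⁻¹⁰ J.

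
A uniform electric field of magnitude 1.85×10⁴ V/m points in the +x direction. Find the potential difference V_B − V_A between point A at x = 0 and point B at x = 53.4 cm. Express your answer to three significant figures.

-9880 V

In a uniform field, potential decreases in the direction of E: V_B − V_A = −E·Δx.
V_B − V_A = −(1.85×10⁴ V/m)(0.534 m) = -9880 V.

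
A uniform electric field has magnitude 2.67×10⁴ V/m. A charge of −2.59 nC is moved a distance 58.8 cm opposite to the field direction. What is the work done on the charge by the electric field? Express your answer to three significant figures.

The potential change for a displacement 58.8 cm opposite to the field direction is ΔV = +Ed = 1.57×10⁴ V.
W_field = −qΔV = 4.07×10⁻⁵ J.

4.07×10⁻⁵ J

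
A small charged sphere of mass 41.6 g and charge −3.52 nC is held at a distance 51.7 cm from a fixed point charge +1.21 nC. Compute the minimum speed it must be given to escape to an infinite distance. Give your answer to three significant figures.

1.89×10⁻³ m/s

To just escape, total mechanical energy must reach zero at infinity: ½mv²_min + U = 0, so ½mv²_min = −U = |kQq|/r.
|U| = |kQq|/r = (8.99×10⁹ N·m²/C²)(1.21×10⁻⁹)(3.52×10⁻⁹)/(0.517) = 7.41×10⁻⁸ J.
v_min = √(2|U|/m) = √(2·7.41×10⁻⁸/0.0416) = 1.89×10⁻³ m/s.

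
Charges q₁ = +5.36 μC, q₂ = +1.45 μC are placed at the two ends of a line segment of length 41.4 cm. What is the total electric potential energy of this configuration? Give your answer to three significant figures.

0.169 J

The assembly work is the sum of pairwise potential energies, U = Σ_{i<j} kqᵢqⱼ/rᵢⱼ.
The separation is r = 0.414 m.
U = (0.169) = 0.169 J.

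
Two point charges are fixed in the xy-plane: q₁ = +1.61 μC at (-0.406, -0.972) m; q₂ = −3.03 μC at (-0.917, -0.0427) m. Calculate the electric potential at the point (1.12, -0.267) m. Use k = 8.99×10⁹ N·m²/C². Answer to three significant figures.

-4680 V

The total potential is the scalar sum of each charge's contribution, V = Σ kqᵢ/rᵢ.
Distances from the field point to each charge: r₁ = 1.68 m, r₂ = 2.05 m.
V = k[(1.61×10⁻⁶)/(1.68) + (-3.03×10⁻⁶)/(2.05)] = -4680 V.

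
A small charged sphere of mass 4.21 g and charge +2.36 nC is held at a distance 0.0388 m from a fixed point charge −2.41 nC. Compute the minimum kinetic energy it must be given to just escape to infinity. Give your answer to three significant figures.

To just escape, total mechanical energy must reach zero at infinity: ½mv²_min + U = 0, so ½mv²_min = −U = |kQq|/r.
|U| = |kQq|/r = (8.99×10⁹ N·m²/C²)(2.41×10⁻⁹)(2.36×10⁻⁹)/(0.0388) = 1.32×10⁻⁶ J.

1.32×10⁻⁶ J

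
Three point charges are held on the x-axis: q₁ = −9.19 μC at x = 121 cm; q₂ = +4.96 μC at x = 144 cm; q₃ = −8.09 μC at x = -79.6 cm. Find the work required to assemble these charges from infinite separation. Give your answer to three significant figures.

-1.61 J

The assembly work is the sum of pairwise potential energies, U = Σ_{i<j} kqᵢqⱼ/rᵢⱼ.
Pair separations: r₁₂ = 0.230 m, r₁₃ = 2.01 m, r₂₃ = 2.24 m.
U = (-1.78) + (0.333) + (-0.161) = -1.61 J.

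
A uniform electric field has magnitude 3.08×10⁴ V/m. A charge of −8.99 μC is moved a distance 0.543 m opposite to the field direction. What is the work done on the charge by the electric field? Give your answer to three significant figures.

0.150 J

The potential change for a displacement 0.543 m opposite to the field direction is ΔV = +Ed = 1.67×10⁴ V.
W_field = −qΔV = 0.150 J.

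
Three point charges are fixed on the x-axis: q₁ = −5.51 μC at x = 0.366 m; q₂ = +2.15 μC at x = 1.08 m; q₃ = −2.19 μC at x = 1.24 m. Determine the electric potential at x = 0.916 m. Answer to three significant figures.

-3.30×10⁴ V

The total potential is the scalar sum of each charge's contribution, V = Σ kqᵢ/rᵢ.
Distances from the field point to each charge: r₁ = 0.550 m, r₂ = 0.164 m, r₃ = 0.324 m.
V = k[(-5.51×10⁻⁶)/(0.550) + (2.15×10⁻⁶)/(0.164) + (-2.19×10⁻⁶)/(0.324)] = -3.30×10⁴ V.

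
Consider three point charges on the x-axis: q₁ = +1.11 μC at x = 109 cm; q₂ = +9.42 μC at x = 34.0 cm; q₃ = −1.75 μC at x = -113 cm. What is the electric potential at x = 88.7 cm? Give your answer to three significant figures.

1.96×10⁵ V

Electric potential is a scalar, so the contributions from each charge add algebraically: V = Σ kqᵢ/rᵢ.
Distances from the field point to each charge: r₁ = 0.203 m, r₂ = 0.547 m, r₃ = 2.02 m.
V = k[(1.11×10⁻⁶)/(0.203) + (9.42×10⁻⁶)/(0.547) + (-1.75×10⁻⁶)/(2.02)] = 1.96×10⁵ V.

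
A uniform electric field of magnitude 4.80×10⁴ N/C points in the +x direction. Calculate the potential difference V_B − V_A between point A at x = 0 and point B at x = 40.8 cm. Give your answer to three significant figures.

In a uniform field, potential decreases in the direction of E: V_B − V_A = −E·Δx.
V_B − V_A = −(4.80×10⁴ V/m)(0.408 m) = -1.96×10⁴ V.

-1.96×10⁴ V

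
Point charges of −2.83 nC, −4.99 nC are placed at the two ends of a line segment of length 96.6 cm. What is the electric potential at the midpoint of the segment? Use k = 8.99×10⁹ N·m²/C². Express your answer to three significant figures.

-146 V

The total potential is the scalar sum of each charge's contribution, V = Σ kqᵢ/rᵢ.
Each charge is 0.483 m from the midpoint.
V = k[(-2.83×10⁻⁹)/(0.483) + (-4.99×10⁻⁹)/(0.483)] = -146 V.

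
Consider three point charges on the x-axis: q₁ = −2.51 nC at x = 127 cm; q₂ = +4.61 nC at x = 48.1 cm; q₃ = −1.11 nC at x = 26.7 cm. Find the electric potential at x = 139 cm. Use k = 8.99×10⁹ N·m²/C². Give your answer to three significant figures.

-151 V

Electric potential is a scalar, so the contributions from each charge add algebraically: V = Σ kqᵢ/rᵢ.
Distances from the field point to each charge: r₁ = 0.120 m, r₂ = 0.909 m, r₃ = 1.12 m.
V = k[(-2.51×10⁻⁹)/(0.120) + (4.61×10⁻⁹)/(0.909) + (-1.11×10⁻⁹)/(1.12)] = -151 V.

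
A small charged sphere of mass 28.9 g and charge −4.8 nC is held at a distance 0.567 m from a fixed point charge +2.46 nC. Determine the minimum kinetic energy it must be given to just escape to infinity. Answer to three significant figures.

1.87×10⁻⁷ J

To just escape, total mechanical energy must reach zero at infinity: ½mv²_min + U = 0, so ½mv²_min = −U = |kQq|/r.
|U| = |kQq|/r = (8.99×10⁹ N·m²/C²)(2.46×10⁻⁹)(4.80×10⁻⁹)/(0.567) = 1.87×10⁻⁷ J.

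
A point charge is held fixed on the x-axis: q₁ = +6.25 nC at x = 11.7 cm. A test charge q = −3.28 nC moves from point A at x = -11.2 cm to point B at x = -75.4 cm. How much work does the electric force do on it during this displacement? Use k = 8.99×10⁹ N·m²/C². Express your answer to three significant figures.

The work done by the electric force is W_field = −ΔU = −q(V_B − V_A) = q(V_A − V_B).
At A: distance to the source charge is 0.229 m; V_A = kq₁/r = 245 V.
At B: distance to the source charge is 0.871 m; V_B = kq₁/r = 64.5 V.
ΔV = V_B − V_A = -181 V.
W_field = −qΔV = −(-3.28×10⁻⁹ C)(-181 V) = -5.93×10⁻⁷ J.

-5.93×10⁻⁷ J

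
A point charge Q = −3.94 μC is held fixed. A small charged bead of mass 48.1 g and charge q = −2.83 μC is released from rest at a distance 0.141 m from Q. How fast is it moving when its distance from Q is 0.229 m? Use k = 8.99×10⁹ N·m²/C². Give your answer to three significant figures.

Only the electrostatic force acts, so mechanical energy is conserved: ½mv² = U₁ − U₂ = kQq(1/r₁ − 1/r₂).
U₁ − U₂ = (8.99×10⁹ N·m²/C²)(-3.94×10⁻⁶ C)(-2.83×10⁻⁶ C)(1/0.141 − 1/0.229) = 0.273 J.
v = √(2·0.273/0.0481) = 3.37 m/s.

3.37 m/s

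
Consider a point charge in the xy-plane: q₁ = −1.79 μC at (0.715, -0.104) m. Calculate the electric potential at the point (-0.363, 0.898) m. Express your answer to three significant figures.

Electric potential is a scalar, so the contributions from each charge add algebraically: V = Σ kqᵢ/rᵢ.
Distances from the field point to each charge: r₁ = 1.47 m.
V = k[(-1.79×10⁻⁶)/(1.47)] = -1.09×10⁴ V.

-1.09×10⁴ V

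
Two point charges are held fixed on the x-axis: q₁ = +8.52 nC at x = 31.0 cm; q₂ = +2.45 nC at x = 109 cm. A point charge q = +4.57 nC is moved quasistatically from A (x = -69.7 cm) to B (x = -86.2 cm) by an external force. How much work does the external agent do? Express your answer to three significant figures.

For quasistatic motion the external work equals the change in potential energy: W_ext = qΔV = q(V_B − V_A).
At A: distances to the source charges are 1.01 m, 1.79 m; V_A = Σ kqᵢ/rᵢ = 88.4 V.
At B: distances to the source charges are 1.17 m, 1.95 m; V_B = Σ kqᵢ/rᵢ = 76.6 V.
ΔV = V_B − V_A = -11.8 V.
W_ext = qΔV = (4.57×10⁻⁹ C)(-11.8 V) = -5.37×10⁻⁸ J.

-5.37×10⁻⁸ J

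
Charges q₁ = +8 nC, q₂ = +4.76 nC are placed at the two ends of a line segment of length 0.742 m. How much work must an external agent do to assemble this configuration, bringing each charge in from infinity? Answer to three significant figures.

4.61×10⁻⁷ J

The work to assemble the configuration equals its total potential energy, U = Σ kqᵢqⱼ/rᵢⱼ over all pairs.
The separation is r = 0.742 m.
U = (4.61×10⁻⁷) = 4.61×10⁻⁷ J.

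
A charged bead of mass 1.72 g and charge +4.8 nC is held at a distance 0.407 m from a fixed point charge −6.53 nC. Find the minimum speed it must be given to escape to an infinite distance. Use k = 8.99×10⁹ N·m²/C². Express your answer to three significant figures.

To just escape, total mechanical energy must reach zero at infinity: ½mv²_min + U = 0, so ½mv²_min = −U = |kQq|/r.
|U| = |kQq|/r = (8.99×10⁹ N·m²/C²)(6.53×10⁻⁹)(4.80×10⁻⁹)/(0.407) = 6.92×10⁻⁷ J.
v_min = √(2|U|/m) = √(2·6.92×10⁻⁷/1.72×10⁻³) = 0.0284 m/s.

0.0284 m/s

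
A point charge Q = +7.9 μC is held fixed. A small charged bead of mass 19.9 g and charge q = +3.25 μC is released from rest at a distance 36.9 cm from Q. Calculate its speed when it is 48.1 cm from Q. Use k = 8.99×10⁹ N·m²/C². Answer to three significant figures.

3.83 m/s

Only the electrostatic force acts, so mechanical energy is conserved: ½mv² = U₁ − U₂ = kQq(1/r₁ − 1/r₂).
U₁ − U₂ = (8.99×10⁹ N·m²/C²)(7.90×10⁻⁶ C)(3.25×10⁻⁶ C)(1/0.369 − 1/0.481) = 0.146 J.
v = √(2·0.146/0.0199) = 3.83 m/s.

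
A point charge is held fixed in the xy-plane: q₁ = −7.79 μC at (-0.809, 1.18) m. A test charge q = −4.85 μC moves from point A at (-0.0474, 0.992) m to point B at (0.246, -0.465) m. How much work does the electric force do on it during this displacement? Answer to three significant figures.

The work done by the electric force is W_field = −ΔU = −q(V_B − V_A) = q(V_A − V_B).
At A: distance to the source charge is 0.784 m; V_A = kq₁/r = -8.93×10⁴ V.
At B: distance to the source charge is 1.95 m; V_B = kq₁/r = -3.58×10⁴ V.
ΔV = V_B − V_A = 5.34×10⁴ V.
W_field = −qΔV = −(-4.85×10⁻⁶ C)(5.34×10⁴ V) = 0.259 J.

0.259 J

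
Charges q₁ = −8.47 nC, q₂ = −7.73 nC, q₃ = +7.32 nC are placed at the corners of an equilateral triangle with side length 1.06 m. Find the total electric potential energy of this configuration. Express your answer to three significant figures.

The assembly work is the sum of pairwise potential energies, U = Σ_{i<j} kqᵢqⱼ/rᵢⱼ.
All three pair separations equal the side length, 1.06 m.
U = (5.55×10⁻⁷) + (-5.26×10⁻⁷) + (-4.80×10⁻⁷) = -4.50×10⁻⁷ J.

-4.50×10⁻⁷ J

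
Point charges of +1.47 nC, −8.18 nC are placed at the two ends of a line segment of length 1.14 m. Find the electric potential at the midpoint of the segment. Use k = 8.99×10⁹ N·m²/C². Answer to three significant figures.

-106 V

The total potential is the scalar sum of each charge's contribution, V = Σ kqᵢ/rᵢ.
Each charge is 0.570 m from the midpoint.
V = k[(1.47×10⁻⁹)/(0.570) + (-8.18×10⁻⁹)/(0.570)] = -106 V.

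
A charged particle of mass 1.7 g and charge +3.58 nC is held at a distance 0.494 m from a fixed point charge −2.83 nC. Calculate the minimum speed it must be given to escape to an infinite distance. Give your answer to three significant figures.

0.0147 m/s

To just escape, total mechanical energy must reach zero at infinity: ½mv²_min + U = 0, so ½mv²_min = −U = |kQq|/r.
|U| = |kQq|/r = (8.99×10⁹ N·m²/C²)(2.83×10⁻⁹)(3.58×10⁻⁹)/(0.494) = 1.84×10⁻⁷ J.
v_min = √(2|U|/m) = √(2·1.84×10⁻⁷/1.70×10⁻³) = 0.0147 m/s.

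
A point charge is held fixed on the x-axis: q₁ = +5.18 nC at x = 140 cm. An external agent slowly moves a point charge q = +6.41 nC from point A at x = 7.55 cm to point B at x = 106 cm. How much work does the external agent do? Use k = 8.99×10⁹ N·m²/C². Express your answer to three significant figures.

6.53×10⁻⁷ J

For quasistatic motion the external work equals the change in potential energy: W_ext = qΔV = q(V_B − V_A).
At A: distance to the source charge is 1.32 m; V_A = kq₁/r = 35.2 V.
At B: distance to the source charge is 0.340 m; V_B = kq₁/r = 137 V.
ΔV = V_B − V_A = 102 V.
W_ext = qΔV = (6.41×10⁻⁹ C)(102 V) = 6.53×10⁻⁷ J.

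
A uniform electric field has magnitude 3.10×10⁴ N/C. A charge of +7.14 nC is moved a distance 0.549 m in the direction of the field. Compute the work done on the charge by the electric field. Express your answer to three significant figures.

The potential change for a displacement 0.549 m in the direction of the field is ΔV = −Ed = -1.70×10⁴ V.
W_field = −qΔV = 1.22×10⁻⁴ J.

1.22×10⁻⁴ J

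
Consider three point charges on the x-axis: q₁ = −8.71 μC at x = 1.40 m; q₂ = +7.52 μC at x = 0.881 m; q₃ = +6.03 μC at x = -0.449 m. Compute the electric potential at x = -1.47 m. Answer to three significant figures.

5.46×10⁴ V

The total potential is the scalar sum of each charge's contribution, V = Σ kqᵢ/rᵢ.
Distances from the field point to each charge: r₁ = 2.87 m, r₂ = 2.35 m, r₃ = 1.02 m.
V = k[(-8.71×10⁻⁶)/(2.87) + (7.52×10⁻⁶)/(2.35) + (6.03×10⁻⁶)/(1.02)] = 5.46×10⁴ V.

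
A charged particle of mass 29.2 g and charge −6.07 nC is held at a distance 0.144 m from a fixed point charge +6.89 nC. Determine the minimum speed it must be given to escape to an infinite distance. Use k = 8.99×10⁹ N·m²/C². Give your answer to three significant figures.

0.0134 m/s

To just escape, total mechanical energy must reach zero at infinity: ½mv²_min + U = 0, so ½mv²_min = −U = |kQq|/r.
|U| = |kQq|/r = (8.99×10⁹ N·m²/C²)(6.89×10⁻⁹)(6.07×10⁻⁹)/(0.144) = 2.61×10⁻⁶ J.
v_min = √(2|U|/m) = √(2·2.61×10⁻⁶/0.0292) = 0.0134 m/s.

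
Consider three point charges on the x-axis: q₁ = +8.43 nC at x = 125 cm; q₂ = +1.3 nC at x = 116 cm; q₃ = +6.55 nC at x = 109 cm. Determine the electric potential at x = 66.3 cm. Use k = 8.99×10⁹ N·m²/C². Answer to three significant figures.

The total potential is the scalar sum of each charge's contribution, V = Σ kqᵢ/rᵢ.
Distances from the field point to each charge: r₁ = 0.587 m, r₂ = 0.497 m, r₃ = 0.427 m.
V = k[(8.43×10⁻⁹)/(0.587) + (1.30×10⁻⁹)/(0.497) + (6.55×10⁻⁹)/(0.427)] = 291 V.

291 V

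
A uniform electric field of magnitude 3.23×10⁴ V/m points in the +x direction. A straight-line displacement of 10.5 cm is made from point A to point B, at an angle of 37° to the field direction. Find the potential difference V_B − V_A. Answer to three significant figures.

-2710 V

Only the component of displacement along E changes the potential: ΔV = −E·d·cosθ.
ΔV = −(3.23×10⁴ V/m)(0.105 m)cos37° = -2710 V.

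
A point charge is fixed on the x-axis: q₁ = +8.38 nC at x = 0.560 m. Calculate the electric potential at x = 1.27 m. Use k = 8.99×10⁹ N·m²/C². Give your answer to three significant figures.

The total potential is the scalar sum of each charge's contribution, V = Σ kqᵢ/rᵢ.
V = k[(8.38×10⁻⁹)/(0.710)] = 106 V.

106 V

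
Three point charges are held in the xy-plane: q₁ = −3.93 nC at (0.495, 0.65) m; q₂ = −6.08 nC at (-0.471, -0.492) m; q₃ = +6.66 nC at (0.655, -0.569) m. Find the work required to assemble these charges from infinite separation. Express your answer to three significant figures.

-3.70×10⁻⁷ J

The work to assemble the configuration equals its total potential energy, U = Σ kqᵢqⱼ/rᵢⱼ over all pairs.
Pair separations: r₁₂ = 1.50 m, r₁₃ = 1.23 m, r₂₃ = 1.13 m.
U = (1.44×10⁻⁷) + (-1.91×10⁻⁷) + (-3.23×10⁻⁷) = -3.70×10⁻⁷ J.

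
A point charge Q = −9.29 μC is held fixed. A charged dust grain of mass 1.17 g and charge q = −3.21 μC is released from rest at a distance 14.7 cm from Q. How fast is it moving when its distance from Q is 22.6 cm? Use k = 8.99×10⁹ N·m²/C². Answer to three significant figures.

33.0 m/s

Only the electrostatic force acts, so mechanical energy is conserved: ½mv² = U₁ − U₂ = kQq(1/r₁ − 1/r₂).
U₁ − U₂ = (8.99×10⁹ N·m²/C²)(-9.29×10⁻⁶ C)(-3.21×10⁻⁶ C)(1/0.147 − 1/0.226) = 0.638 J.
v = √(2·0.638/1.17×10⁻³) = 33.0 m/s.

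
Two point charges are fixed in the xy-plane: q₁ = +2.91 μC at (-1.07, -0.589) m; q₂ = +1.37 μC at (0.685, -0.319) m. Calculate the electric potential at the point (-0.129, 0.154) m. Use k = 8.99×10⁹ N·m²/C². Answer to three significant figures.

The total potential is the scalar sum of each charge's contribution, V = Σ kqᵢ/rᵢ.
Distances from the field point to each charge: r₁ = 1.20 m, r₂ = 0.941 m.
V = k[(2.91×10⁻⁶)/(1.20) + (1.37×10⁻⁶)/(0.941)] = 3.49×10⁴ V.

3.49×10⁴ V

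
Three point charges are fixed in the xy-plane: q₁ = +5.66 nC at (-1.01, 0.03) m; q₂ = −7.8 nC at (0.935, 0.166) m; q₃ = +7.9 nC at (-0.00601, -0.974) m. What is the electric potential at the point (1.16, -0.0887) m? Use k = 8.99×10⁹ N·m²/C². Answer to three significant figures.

Electric potential is a scalar, so the contributions from each charge add algebraically: V = Σ kqᵢ/rᵢ.
Distances from the field point to each charge: r₁ = 2.17 m, r₂ = 0.340 m, r₃ = 1.46 m.
V = k[(5.66×10⁻⁹)/(2.17) + (-7.80×10⁻⁹)/(0.340) + (7.90×10⁻⁹)/(1.46)] = -134 V.

-134 V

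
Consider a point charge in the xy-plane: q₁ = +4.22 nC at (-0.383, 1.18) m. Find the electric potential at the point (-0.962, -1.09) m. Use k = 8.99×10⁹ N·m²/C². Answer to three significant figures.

Electric potential is a scalar, so the contributions from each charge add algebraically: V = Σ kqᵢ/rᵢ.
Distances from the field point to each charge: r₁ = 2.34 m.
V = k[(4.22×10⁻⁹)/(2.34)] = 16.2 V.

16.2 V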